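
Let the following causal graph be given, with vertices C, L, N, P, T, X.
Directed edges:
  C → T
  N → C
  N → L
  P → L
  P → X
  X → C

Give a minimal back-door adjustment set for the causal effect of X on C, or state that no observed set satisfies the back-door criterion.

X→C: minimal back-door set ∅.

desc(X)\{X}={C,T}; candidates ⊆ {L,N,P}.
∅: X⊥C given ∅ in G with X→· removed — back-door holds.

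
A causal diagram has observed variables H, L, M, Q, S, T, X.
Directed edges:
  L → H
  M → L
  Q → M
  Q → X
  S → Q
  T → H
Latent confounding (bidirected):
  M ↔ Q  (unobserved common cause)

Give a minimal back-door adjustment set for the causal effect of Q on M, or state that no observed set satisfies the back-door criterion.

desc(Q)\{Q}={H,L,M,X}; candidates ⊆ {S,T}.
Q↔M: latent back-door arc(s) into Q.
size 0: {}; under {} Q still reaches {H,L,M,S} ∋ M.
size 1: {S}, {T}; under {S} Q still reaches {H,L,M} ∋ M.
size 2: {S,T}; under {S,T} Q still reaches {H,L,M} ∋ M.
Q↔M cannot be blocked by any observed set — no back-door set.

Q→M: no observed back-door set.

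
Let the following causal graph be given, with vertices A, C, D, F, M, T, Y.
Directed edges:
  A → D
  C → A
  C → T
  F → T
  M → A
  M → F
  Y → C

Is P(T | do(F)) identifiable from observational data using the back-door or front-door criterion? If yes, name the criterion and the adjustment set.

P(T|do(F)): backdoor, adjust for ∅.

desc(F)\{F}={T}; candidates ⊆ {A,C,D,M,Y}.
∅: F⊥T given ∅ in G with F→· removed — back-door holds.
P(T|do(F)) = P(T|F) — no adjustment needed.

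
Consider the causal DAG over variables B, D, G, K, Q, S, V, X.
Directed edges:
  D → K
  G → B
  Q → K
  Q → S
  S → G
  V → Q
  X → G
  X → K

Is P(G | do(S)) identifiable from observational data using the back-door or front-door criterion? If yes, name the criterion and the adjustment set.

desc(S)\{S}={B,G}; candidates ⊆ {D,K,Q,V,X}.
∅: S⊥G given ∅ in G with S→· removed — back-door holds.
P(G|do(S)) = P(G|S) — no adjustment needed.

P(G|do(S)): backdoor, adjust for ∅.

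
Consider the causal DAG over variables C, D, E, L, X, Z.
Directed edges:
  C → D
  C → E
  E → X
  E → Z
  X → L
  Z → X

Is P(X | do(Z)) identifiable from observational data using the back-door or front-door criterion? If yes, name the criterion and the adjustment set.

P(X|do(Z)): backdoor, adjust for {E}.

desc(Z)\{Z}={L,X}; candidates ⊆ {C,D,E}.
size 0: {}; under {} Z still reaches {C,D,E,L,X} ∋ X.
{E}: Z⊥X given {E} in G with Z→· removed — back-door holds.
P(X|do(Z)) = Σ_{E} P(X|Z,E)·P(E).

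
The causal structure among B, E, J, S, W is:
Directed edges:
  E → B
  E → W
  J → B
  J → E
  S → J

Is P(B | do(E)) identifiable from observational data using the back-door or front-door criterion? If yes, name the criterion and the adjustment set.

P(B|do(E)): backdoor, adjust for {J}.

desc(E)\{E}={B,W}; candidates ⊆ {J,S}.
size 0: {}; under {} E still reaches {B,J,S} ∋ B.
{J}: E⊥B given {J} in G with E→· removed — back-door holds.
P(B|do(E)) = Σ_{J} P(B|E,J)·P(J).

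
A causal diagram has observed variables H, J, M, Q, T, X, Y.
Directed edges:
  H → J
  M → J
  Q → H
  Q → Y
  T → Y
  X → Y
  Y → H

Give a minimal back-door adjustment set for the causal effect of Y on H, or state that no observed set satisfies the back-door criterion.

desc(Y)\{Y}={H,J}; candidates ⊆ {M,Q,T,X}.
size 0: {}; under {} Y still reaches {H,J,Q,T,X} ∋ H.
{Q}: Y⊥H given {Q} in G with Y→· removed — back-door holds.

Y→H: minimal back-door set {Q}.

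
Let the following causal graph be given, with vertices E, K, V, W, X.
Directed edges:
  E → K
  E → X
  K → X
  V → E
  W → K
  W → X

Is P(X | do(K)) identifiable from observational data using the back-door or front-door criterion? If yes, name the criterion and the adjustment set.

desc(K)\{K}={X}; candidates ⊆ {E,V,W}.
size 0: {}; under {} K still reaches {E,V,W,X} ∋ X.
size 1: {E}, {V}, {W}; under {E} K still reaches {W,X} ∋ X.
{E,W}: K⊥X given {E,W} in G with K→· removed — back-door holds.
P(X|do(K)) = Σ_{E,W} P(X|K,E,W)·P(E,W).

P(X|do(K)): backdoor, adjust for {E, W}.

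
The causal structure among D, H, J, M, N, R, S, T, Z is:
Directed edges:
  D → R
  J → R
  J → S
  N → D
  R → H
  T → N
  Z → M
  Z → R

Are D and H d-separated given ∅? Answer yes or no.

No — D and H are d-connected given ∅.

Bayes-Ball from D | ∅ reaches {H,N,R,T}.
H ∈ reach(D|∅) ⇒ D ⊥̸ H | ∅.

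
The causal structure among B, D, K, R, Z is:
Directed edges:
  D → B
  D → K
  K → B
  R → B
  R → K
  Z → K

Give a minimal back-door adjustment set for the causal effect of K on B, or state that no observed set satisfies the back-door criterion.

desc(K)\{K}={B}; candidates ⊆ {D,R,Z}.
size 0: {}; under {} K still reaches {B,D,R,Z} ∋ B.
size 1: {D}, {R}, {Z}; under {D} K still reaches {B,R,Z} ∋ B.
{D,R}: K⊥B given {D,R} in G with K→· removed — back-door holds.

K→B: minimal back-door set {D, R}.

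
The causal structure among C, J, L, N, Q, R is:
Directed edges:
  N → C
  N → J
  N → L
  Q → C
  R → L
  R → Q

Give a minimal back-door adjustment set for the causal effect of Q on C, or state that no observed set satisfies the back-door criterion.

Q→C: minimal back-door set ∅.

desc(Q)\{Q}={C}; candidates ⊆ {J,L,N,R}.
∅: Q⊥C given ∅ in G with Q→· removed — back-door holds.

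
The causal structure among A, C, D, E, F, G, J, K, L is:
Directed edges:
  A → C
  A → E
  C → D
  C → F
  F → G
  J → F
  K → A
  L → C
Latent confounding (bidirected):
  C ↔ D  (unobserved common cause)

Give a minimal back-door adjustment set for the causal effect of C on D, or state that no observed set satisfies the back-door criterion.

desc(C)\{C}={D,F,G}; candidates ⊆ {A,E,J,K,L}.
C↔D: latent back-door arc(s) into C.
size 0: {}; under {} C still reaches {A,D,E,K,L} ∋ D.
size 1: {A}, {E}, {J} …(+2); under {A} C still reaches {D,L} ∋ D.
size 2: {A,E}, {A,J}, {A,K} …(+7); under {A,E} C still reaches {D,L} ∋ D.
C↔D cannot be blocked by any observed set — no back-door set.

C→D: no observed back-door set.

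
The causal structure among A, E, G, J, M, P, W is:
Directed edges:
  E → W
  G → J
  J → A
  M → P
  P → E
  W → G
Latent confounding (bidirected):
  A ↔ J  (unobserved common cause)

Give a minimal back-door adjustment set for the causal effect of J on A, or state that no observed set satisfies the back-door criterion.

J→A: no observed back-door set.

desc(J)\{J}={A}; candidates ⊆ {E,G,M,P,W}.
J↔A: latent back-door arc(s) into J.
size 0: {}; under {} J still reaches {A,E,G,M,P,W} ∋ A.
size 1: {E}, {G}, {M} …(+2); under {E} J still reaches {A,G,W} ∋ A.
size 2: {E,G}, {E,M}, {E,P} …(+7); under {E,G} J still reaches {A} ∋ A.
J↔A cannot be blocked by any observed set — no back-door set.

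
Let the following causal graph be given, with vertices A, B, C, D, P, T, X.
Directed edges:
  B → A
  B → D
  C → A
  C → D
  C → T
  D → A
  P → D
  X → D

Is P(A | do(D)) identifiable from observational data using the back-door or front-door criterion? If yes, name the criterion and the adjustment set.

P(A|do(D)): backdoor, adjust for {B, C}.

desc(D)\{D}={A}; candidates ⊆ {B,C,P,T,X}.
size 0: {}; under {} D still reaches {A,B,C,P,T,X} ∋ A.
size 1: {B}, {C}, {P} …(+2); under {B} D still reaches {A,C,P,T,X} ∋ A.
{B,C}: D⊥A given {B,C} in G with D→· removed — back-door holds.
P(A|do(D)) = Σ_{B,C} P(A|D,B,C)·P(B,C).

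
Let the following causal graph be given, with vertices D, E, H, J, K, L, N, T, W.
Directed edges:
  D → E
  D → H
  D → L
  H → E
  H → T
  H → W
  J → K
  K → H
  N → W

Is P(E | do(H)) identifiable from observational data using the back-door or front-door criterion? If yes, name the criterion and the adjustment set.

P(E|do(H)): backdoor, adjust for {D}.

desc(H)\{H}={E,T,W}; candidates ⊆ {D,J,K,L,N}.
size 0: {}; under {} H still reaches {D,E,J,K,L} ∋ E.
{D}: H⊥E given {D} in G with H→· removed — back-door holds.
P(E|do(H)) = Σ_{D} P(E|H,D)·P(D).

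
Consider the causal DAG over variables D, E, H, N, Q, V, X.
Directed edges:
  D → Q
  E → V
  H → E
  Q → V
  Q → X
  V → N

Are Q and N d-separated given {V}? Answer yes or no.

Yes — Q ⊥ N | {V}.

Bayes-Ball from Q | {V} reaches {D,E,H,X}.
N ∉ reach(Q|{V}) ⇒ Q ⊥ N | {V}.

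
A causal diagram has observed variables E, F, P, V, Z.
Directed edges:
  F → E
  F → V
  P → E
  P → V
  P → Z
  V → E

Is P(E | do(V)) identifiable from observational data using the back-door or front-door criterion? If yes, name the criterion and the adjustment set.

desc(V)\{V}={E}; candidates ⊆ {F,P,Z}.
size 0: {}; under {} V still reaches {E,F,P,Z} ∋ E.
size 1: {F}, {P}, {Z}; under {F} V still reaches {E,P,Z} ∋ E.
{F,P}: V⊥E given {F,P} in G with V→· removed — back-door holds.
P(E|do(V)) = Σ_{F,P} P(E|V,F,P)·P(F,P).

P(E|do(V)): backdoor, adjust for {F, P}.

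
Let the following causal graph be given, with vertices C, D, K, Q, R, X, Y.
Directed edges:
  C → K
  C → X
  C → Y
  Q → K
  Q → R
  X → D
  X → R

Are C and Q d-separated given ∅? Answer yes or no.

Bayes-Ball from C | ∅ reaches {D,K,R,X,Y}.
Q ∉ reach(C|∅) ⇒ C ⊥ Q | ∅.

Yes — C ⊥ Q | ∅.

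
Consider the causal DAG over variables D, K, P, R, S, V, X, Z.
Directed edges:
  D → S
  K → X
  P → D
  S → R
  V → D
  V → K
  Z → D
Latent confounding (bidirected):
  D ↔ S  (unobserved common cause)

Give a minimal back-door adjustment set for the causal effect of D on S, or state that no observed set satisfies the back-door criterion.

desc(D)\{D}={R,S}; candidates ⊆ {K,P,V,X,Z}.
D↔S: latent back-door arc(s) into D.
size 0: {}; under {} D still reaches {K,P,R,S,V,X,Z} ∋ S.
size 1: {K}, {P}, {V} …(+2); under {K} D still reaches {P,R,S,V,Z} ∋ S.
size 2: {K,P}, {K,V}, {K,X} …(+7); under {K,P} D still reaches {R,S,V,Z} ∋ S.
D↔S cannot be blocked by any observed set — no back-door set.

D→S: no observed back-door set.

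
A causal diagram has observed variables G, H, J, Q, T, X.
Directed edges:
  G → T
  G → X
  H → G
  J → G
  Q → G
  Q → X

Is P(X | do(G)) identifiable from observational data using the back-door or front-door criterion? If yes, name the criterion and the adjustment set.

desc(G)\{G}={T,X}; candidates ⊆ {H,J,Q}.
size 0: {}; under {} G still reaches {H,J,Q,X} ∋ X.
{Q}: G⊥X given {Q} in G with G→· removed — back-door holds.
P(X|do(G)) = Σ_{Q} P(X|G,Q)·P(Q).

P(X|do(G)): backdoor, adjust for {Q}.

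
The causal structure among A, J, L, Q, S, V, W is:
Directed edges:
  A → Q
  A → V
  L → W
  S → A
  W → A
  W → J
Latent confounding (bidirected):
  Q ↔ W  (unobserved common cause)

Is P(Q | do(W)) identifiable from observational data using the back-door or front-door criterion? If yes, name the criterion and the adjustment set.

P(Q|do(W)): frontdoor, adjust for {A}.

desc(W)\{W}={A,J,Q,V}; candidates ⊆ {L,S}.
W↔Q: latent back-door arc(s) into W.
size 0: {}; under {} W still reaches {L,Q} ∋ Q.
size 1: {L}, {S}; under {L} W still reaches {Q} ∋ Q.
size 2: {L,S}; under {L,S} W still reaches {Q} ∋ Q.
W↔Q cannot be blocked by any observed set — no back-door set.
{A}: (i) intercepts every directed W→Q path; (ii) no back-door W→{A}; (iii) {W} blocks every back-door {A}→Q. Front-door holds.
P(Q|do(W)) = Σ_{A} P(A|W) Σ_{W'} P(Q|A,W')P(W').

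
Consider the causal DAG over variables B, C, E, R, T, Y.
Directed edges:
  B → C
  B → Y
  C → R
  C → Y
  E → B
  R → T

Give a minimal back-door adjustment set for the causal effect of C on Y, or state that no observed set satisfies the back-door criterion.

desc(C)\{C}={R,T,Y}; candidates ⊆ {B,E}.
size 0: {}; under {} C still reaches {B,E,Y} ∋ Y.
{B}: C⊥Y given {B} in G with C→· removed — back-door holds.

C→Y: minimal back-door set {B}.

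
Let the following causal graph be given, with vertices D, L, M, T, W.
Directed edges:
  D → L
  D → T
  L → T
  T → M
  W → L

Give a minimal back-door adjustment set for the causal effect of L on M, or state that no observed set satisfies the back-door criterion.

desc(L)\{L}={M,T}; candidates ⊆ {D,W}.
size 0: {}; under {} L still reaches {D,M,T,W} ∋ M.
{D}: L⊥M given {D} in G with L→· removed — back-door holds.

L→M: minimal back-door set {D}.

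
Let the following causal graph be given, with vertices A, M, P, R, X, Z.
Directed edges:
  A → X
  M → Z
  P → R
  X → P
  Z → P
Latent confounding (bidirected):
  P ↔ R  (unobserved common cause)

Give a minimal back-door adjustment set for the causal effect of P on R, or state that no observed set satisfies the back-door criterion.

desc(P)\{P}={R}; candidates ⊆ {A,M,X,Z}.
P↔R: latent back-door arc(s) into P.
size 0: {}; under {} P still reaches {A,M,R,X,Z} ∋ R.
size 1: {A}, {M}, {X} …(+1); under {A} P still reaches {M,R,X,Z} ∋ R.
size 2: {A,M}, {A,X}, {A,Z} …(+3); under {A,M} P still reaches {R,X,Z} ∋ R.
P↔R cannot be blocked by any observed set — no back-door set.

P→R: no observed back-door set.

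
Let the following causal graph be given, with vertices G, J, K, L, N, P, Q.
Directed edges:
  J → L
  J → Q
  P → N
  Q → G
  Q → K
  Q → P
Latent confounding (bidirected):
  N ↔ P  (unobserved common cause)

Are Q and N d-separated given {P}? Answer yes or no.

No — Q and N are d-connected given {P}.

Bayes-Ball from Q | {P} reaches {G,J,K,L,N}.
N ∈ reach(Q|{P}) ⇒ Q ⊥̸ N | {P}.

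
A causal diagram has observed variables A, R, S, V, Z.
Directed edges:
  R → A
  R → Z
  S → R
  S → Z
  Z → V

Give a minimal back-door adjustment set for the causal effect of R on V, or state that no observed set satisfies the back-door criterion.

R→V: minimal back-door set {S}.

desc(R)\{R}={A,V,Z}; candidates ⊆ {S}.
size 0: {}; under {} R still reaches {S,V,Z} ∋ V.
{S}: R⊥V given {S} in G with R→· removed — back-door holds.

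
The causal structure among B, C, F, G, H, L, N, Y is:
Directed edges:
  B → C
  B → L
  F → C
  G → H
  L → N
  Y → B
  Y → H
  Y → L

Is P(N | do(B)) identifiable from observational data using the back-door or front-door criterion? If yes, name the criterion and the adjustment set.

desc(B)\{B}={C,L,N}; candidates ⊆ {F,G,H,Y}.
size 0: {}; under {} B still reaches {H,L,N,Y} ∋ N.
{Y}: B⊥N given {Y} in G with B→· removed — back-door holds.
P(N|do(B)) = Σ_{Y} P(N|B,Y)·P(Y).

P(N|do(B)): backdoor, adjust for {Y}.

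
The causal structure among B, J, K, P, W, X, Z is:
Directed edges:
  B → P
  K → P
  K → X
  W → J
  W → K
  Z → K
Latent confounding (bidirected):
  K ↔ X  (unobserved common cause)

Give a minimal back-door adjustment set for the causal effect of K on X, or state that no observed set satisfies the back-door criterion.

K→X: no observed back-door set.

desc(K)\{K}={P,X}; candidates ⊆ {B,J,W,Z}.
K↔X: latent back-door arc(s) into K.
size 0: {}; under {} K still reaches {J,W,X,Z} ∋ X.
size 1: {B}, {J}, {W} …(+1); under {B} K still reaches {J,W,X,Z} ∋ X.
size 2: {B,J}, {B,W}, {B,Z} …(+3); under {B,J} K still reaches {W,X,Z} ∋ X.
K↔X cannot be blocked by any observed set — no back-door set.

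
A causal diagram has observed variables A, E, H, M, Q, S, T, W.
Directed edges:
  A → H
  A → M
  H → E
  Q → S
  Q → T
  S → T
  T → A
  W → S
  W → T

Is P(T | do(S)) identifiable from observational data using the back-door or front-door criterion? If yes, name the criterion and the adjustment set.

desc(S)\{S}={A,E,H,M,T}; candidates ⊆ {Q,W}.
size 0: {}; under {} S still reaches {A,E,H,M,Q,T,W} ∋ T.
size 1: {Q}, {W}; under {Q} S still reaches {A,E,H,M,T,W} ∋ T.
{Q,W}: S⊥T given {Q,W} in G with S→· removed — back-door holds.
P(T|do(S)) = Σ_{Q,W} P(T|S,Q,W)·P(Q,W).

P(T|do(S)): backdoor, adjust for {Q, W}.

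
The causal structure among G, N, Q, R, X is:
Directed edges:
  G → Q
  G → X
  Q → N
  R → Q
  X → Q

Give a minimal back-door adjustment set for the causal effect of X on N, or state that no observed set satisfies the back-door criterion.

desc(X)\{X}={N,Q}; candidates ⊆ {G,R}.
size 0: {}; under {} X still reaches {G,N,Q} ∋ N.
{G}: X⊥N given {G} in G with X→· removed — back-door holds.

X→N: minimal back-door set {G}.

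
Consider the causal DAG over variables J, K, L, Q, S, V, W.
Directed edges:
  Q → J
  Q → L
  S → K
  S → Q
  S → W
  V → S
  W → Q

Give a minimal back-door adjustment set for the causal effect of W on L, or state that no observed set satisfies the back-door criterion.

W→L: minimal back-door set {S}.

desc(W)\{W}={J,L,Q}; candidates ⊆ {K,S,V}.
size 0: {}; under {} W still reaches {J,K,L,Q,S,V} ∋ L.
{S}: W⊥L given {S} in G with W→· removed — back-door holds.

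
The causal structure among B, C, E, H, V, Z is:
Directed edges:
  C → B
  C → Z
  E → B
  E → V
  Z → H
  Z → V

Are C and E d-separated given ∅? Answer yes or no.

Bayes-Ball from C | ∅ reaches {B,H,V,Z}.
E ∉ reach(C|∅) ⇒ C ⊥ E | ∅.

Yes — C ⊥ E | ∅.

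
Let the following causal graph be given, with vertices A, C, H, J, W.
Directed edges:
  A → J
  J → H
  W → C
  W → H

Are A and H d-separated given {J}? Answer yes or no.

Bayes-Ball from A | {J} reaches ∅.
H ∉ reach(A|{J}) ⇒ A ⊥ H | {J}.

Yes — A ⊥ H | {J}.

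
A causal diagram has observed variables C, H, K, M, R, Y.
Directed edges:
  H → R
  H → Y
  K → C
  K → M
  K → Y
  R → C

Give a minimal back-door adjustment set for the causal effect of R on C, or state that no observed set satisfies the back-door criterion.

desc(R)\{R}={C}; candidates ⊆ {H,K,M,Y}.
∅: R⊥C given ∅ in G with R→· removed — back-door holds.

R→C: minimal back-door set ∅.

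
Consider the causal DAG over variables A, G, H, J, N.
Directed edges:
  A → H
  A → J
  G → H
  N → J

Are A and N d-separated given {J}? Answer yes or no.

Bayes-Ball from A | {J} reaches {H,N}.
N ∈ reach(A|{J}) ⇒ A ⊥̸ N | {J}.

No — A and N are d-connected given {J}.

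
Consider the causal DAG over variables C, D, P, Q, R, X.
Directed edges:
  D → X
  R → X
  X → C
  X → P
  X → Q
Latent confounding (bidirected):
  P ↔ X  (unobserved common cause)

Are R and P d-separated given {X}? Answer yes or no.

Bayes-Ball from R | {X} reaches {D,P}.
P ∈ reach(R|{X}) ⇒ R ⊥̸ P | {X}.

No — R and P are d-connected given {X}.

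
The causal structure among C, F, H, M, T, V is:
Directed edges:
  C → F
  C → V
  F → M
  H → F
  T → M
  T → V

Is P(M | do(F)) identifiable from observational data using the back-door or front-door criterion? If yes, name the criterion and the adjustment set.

P(M|do(F)): backdoor, adjust for ∅.

desc(F)\{F}={M}; candidates ⊆ {C,H,T,V}.
∅: F⊥M given ∅ in G with F→· removed — back-door holds.
P(M|do(F)) = P(M|F) — no adjustment needed.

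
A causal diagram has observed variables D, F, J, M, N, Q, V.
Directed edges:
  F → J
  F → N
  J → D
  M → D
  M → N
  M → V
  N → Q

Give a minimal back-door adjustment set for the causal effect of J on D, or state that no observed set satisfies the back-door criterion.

J→D: minimal back-door set ∅.

desc(J)\{J}={D}; candidates ⊆ {F,M,N,Q,V}.
∅: J⊥D given ∅ in G with J→· removed — back-door holds.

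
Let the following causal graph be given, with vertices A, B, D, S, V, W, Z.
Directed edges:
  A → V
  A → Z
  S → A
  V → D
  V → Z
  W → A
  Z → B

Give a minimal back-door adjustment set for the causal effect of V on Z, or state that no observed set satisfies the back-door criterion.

desc(V)\{V}={B,D,Z}; candidates ⊆ {A,S,W}.
size 0: {}; under {} V still reaches {A,B,S,W,Z} ∋ Z.
{A}: V⊥Z given {A} in G with V→· removed — back-door holds.

V→Z: minimal back-door set {A}.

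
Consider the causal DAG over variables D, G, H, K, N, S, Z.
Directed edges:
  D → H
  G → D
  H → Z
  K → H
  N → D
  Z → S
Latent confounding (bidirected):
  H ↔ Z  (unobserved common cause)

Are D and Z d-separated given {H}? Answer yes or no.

Bayes-Ball from D | {H} reaches {G,K,N,S,Z}.
Z ∈ reach(D|{H}) ⇒ D ⊥̸ Z | {H}.

No — D and Z are d-connected given {H}.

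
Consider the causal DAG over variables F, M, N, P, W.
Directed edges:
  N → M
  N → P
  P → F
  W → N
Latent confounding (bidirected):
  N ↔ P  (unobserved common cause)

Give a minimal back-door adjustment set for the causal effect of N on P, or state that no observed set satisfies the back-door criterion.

N→P: no observed back-door set.

desc(N)\{N}={F,M,P}; candidates ⊆ {W}.
N↔P: latent back-door arc(s) into N.
size 0: {}; under {} N still reaches {F,P,W} ∋ P.
size 1: {W}; under {W} N still reaches {F,P} ∋ P.
N↔P cannot be blocked by any observed set — no back-door set.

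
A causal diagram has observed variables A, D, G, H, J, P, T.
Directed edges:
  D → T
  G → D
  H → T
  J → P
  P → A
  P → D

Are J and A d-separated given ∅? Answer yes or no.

No — J and A are d-connected given ∅.

Bayes-Ball from J | ∅ reaches {A,D,P,T}.
A ∈ reach(J|∅) ⇒ J ⊥̸ A | ∅.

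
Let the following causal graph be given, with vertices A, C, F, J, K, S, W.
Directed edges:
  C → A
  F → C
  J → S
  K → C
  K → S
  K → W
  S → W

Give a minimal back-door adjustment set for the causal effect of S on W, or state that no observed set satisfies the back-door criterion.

S→W: minimal back-door set {K}.

desc(S)\{S}={W}; candidates ⊆ {A,C,F,J,K}.
size 0: {}; under {} S still reaches {A,C,J,K,W} ∋ W.
{K}: S⊥W given {K} in G with S→· removed — back-door holds.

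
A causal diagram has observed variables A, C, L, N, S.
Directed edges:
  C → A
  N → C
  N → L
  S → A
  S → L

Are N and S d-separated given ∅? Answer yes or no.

Bayes-Ball from N | ∅ reaches {A,C,L}.
S ∉ reach(N|∅) ⇒ N ⊥ S | ∅.

Yes — N ⊥ S | ∅.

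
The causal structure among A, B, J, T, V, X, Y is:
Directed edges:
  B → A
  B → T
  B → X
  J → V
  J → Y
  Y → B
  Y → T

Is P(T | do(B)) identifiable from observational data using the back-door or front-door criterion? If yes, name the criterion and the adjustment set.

desc(B)\{B}={A,T,X}; candidates ⊆ {J,V,Y}.
size 0: {}; under {} B still reaches {J,T,V,Y} ∋ T.
{Y}: B⊥T given {Y} in G with B→· removed — back-door holds.
P(T|do(B)) = Σ_{Y} P(T|B,Y)·P(Y).

P(T|do(B)): backdoor, adjust for {Y}.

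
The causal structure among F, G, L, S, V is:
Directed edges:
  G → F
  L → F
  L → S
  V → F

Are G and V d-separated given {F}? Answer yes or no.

No — G and V are d-connected given {F}.

Bayes-Ball from G | {F} reaches {L,S,V}.
V ∈ reach(G|{F}) ⇒ G ⊥̸ V | {F}.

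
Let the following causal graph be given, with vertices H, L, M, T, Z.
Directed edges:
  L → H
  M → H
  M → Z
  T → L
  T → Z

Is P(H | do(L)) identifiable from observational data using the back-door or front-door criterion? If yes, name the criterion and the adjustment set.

desc(L)\{L}={H}; candidates ⊆ {M,T,Z}.
∅: L⊥H given ∅ in G with L→· removed — back-door holds.
P(H|do(L)) = P(H|L) — no adjustment needed.

P(H|do(L)): backdoor, adjust for ∅.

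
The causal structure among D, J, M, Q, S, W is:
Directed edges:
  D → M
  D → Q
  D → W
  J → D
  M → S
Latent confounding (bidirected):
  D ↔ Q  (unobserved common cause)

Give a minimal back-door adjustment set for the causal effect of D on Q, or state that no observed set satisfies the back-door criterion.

D→Q: no observed back-door set.

desc(D)\{D}={M,Q,S,W}; candidates ⊆ {J}.
D↔Q: latent back-door arc(s) into D.
size 0: {}; under {} D still reaches {J,Q} ∋ Q.
size 1: {J}; under {J} D still reaches {Q} ∋ Q.
D↔Q cannot be blocked by any observed set — no back-door set.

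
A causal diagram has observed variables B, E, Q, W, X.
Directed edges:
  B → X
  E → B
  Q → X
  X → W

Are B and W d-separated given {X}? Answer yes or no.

Yes — B ⊥ W | {X}.

Bayes-Ball from B | {X} reaches {E,Q}.
W ∉ reach(B|{X}) ⇒ B ⊥ W | {X}.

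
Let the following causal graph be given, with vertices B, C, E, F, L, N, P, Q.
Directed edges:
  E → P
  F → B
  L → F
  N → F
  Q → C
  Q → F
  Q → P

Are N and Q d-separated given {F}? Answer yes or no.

No — N and Q are d-connected given {F}.

Bayes-Ball from N | {F} reaches {C,L,P,Q}.
Q ∈ reach(N|{F}) ⇒ N ⊥̸ Q | {F}.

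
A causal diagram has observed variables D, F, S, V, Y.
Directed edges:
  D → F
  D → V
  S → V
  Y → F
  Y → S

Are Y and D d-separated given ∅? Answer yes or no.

Bayes-Ball from Y | ∅ reaches {F,S,V}.
D ∉ reach(Y|∅) ⇒ Y ⊥ D | ∅.

Yes — Y ⊥ D | ∅.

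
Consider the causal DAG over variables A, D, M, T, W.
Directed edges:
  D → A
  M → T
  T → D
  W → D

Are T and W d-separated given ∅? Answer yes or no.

Yes — T ⊥ W | ∅.

Bayes-Ball from T | ∅ reaches {A,D,M}.
W ∉ reach(T|∅) ⇒ T ⊥ W | ∅.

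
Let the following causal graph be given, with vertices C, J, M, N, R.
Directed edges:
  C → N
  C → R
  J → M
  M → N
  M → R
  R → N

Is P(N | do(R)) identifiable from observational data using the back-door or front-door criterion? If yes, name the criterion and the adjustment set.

P(N|do(R)): backdoor, adjust for {C, M}.

desc(R)\{R}={N}; candidates ⊆ {C,J,M}.
size 0: {}; under {} R still reaches {C,J,M,N} ∋ N.
size 1: {C}, {J}, {M}; under {C} R still reaches {J,M,N} ∋ N.
{C,M}: R⊥N given {C,M} in G with R→· removed — back-door holds.
P(N|do(R)) = Σ_{C,M} P(N|R,C,M)·P(C,M).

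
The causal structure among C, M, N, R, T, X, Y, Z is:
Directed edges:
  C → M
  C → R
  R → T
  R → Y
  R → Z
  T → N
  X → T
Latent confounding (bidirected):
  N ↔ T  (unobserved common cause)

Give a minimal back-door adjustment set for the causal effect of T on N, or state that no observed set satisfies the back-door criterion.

desc(T)\{T}={N}; candidates ⊆ {C,M,R,X,Y,Z}.
T↔N: latent back-door arc(s) into T.
size 0: {}; under {} T still reaches {C,M,N,R,X,Y,Z} ∋ N.
size 1: {C}, {M}, {R} …(+3); under {C} T still reaches {N,R,X,Y,Z} ∋ N.
size 2: {C,M}, {C,R}, {C,X} …(+12); under {C,M} T still reaches {N,R,X,Y,Z} ∋ N.
T↔N cannot be blocked by any observed set — no back-door set.

T→N: no observed back-door set.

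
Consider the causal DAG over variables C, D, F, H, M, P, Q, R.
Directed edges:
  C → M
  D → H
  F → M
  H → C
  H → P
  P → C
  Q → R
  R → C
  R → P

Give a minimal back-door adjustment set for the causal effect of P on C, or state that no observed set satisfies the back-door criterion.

P→C: minimal back-door set {H, R}.

desc(P)\{P}={C,M}; candidates ⊆ {D,F,H,Q,R}.
size 0: {}; under {} P still reaches {C,D,H,M,Q,R} ∋ C.
size 1: {D}, {F}, {H} …(+2); under {D} P still reaches {C,H,M,Q,R} ∋ C.
{H,R}: P⊥C given {H,R} in G with P→· removed — back-door holds.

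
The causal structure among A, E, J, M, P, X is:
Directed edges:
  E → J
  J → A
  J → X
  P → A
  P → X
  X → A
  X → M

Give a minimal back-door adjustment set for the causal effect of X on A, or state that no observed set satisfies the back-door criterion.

X→A: minimal back-door set {J, P}.

desc(X)\{X}={A,M}; candidates ⊆ {E,J,P}.
size 0: {}; under {} X still reaches {A,E,J,P} ∋ A.
size 1: {E}, {J}, {P}; under {E} X still reaches {A,J,P} ∋ A.
{J,P}: X⊥A given {J,P} in G with X→· removed — back-door holds.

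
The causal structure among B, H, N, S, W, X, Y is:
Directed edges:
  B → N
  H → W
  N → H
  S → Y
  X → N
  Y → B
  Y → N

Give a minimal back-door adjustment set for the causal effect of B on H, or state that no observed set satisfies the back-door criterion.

B→H: minimal back-door set {Y}.

desc(B)\{B}={H,N,W}; candidates ⊆ {S,X,Y}.
size 0: {}; under {} B still reaches {H,N,S,W,Y} ∋ H.
{Y}: B⊥H given {Y} in G with B→· removed — back-door holds.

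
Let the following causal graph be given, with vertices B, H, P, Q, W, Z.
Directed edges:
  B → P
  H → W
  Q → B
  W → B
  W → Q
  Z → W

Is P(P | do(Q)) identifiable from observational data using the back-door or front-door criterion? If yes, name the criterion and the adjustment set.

desc(Q)\{Q}={B,P}; candidates ⊆ {H,W,Z}.
size 0: {}; under {} Q still reaches {B,H,P,W,Z} ∋ P.
{W}: Q⊥P given {W} in G with Q→· removed — back-door holds.
P(P|do(Q)) = Σ_{W} P(P|Q,W)·P(W).

P(P|do(Q)): backdoor, adjust for {W}.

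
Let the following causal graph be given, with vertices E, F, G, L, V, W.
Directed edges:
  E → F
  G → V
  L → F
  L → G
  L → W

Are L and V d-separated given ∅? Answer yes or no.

No — L and V are d-connected given ∅.

Bayes-Ball from L | ∅ reaches {F,G,V,W}.
V ∈ reach(L|∅) ⇒ L ⊥̸ V | ∅.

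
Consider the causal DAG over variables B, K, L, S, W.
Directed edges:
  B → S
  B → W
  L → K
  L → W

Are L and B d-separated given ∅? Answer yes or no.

Yes — L ⊥ B | ∅.

Bayes-Ball from L | ∅ reaches {K,W}.
B ∉ reach(L|∅) ⇒ L ⊥ B | ∅.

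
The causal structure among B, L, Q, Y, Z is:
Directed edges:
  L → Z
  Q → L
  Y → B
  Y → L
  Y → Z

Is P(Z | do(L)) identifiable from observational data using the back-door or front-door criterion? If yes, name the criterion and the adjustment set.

P(Z|do(L)): backdoor, adjust for {Y}.

desc(L)\{L}={Z}; candidates ⊆ {B,Q,Y}.
size 0: {}; under {} L still reaches {B,Q,Y,Z} ∋ Z.
{Y}: L⊥Z given {Y} in G with L→· removed — back-door holds.
P(Z|do(L)) = Σ_{Y} P(Z|L,Y)·P(Y).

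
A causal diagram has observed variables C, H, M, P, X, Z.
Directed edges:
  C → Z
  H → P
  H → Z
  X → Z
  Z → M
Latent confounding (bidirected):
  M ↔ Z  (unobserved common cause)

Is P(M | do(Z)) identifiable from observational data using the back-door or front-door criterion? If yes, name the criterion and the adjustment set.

desc(Z)\{Z}={M}; candidates ⊆ {C,H,P,X}.
Z↔M: latent back-door arc(s) into Z.
size 0: {}; under {} Z still reaches {C,H,M,P,X} ∋ M.
size 1: {C}, {H}, {P} …(+1); under {C} Z still reaches {H,M,P,X} ∋ M.
size 2: {C,H}, {C,P}, {C,X} …(+3); under {C,H} Z still reaches {M,X} ∋ M.
Z↔M cannot be blocked by any observed set — no back-door set.
No mediator lies on a directed Z→…→M path.
Neither criterion identifies P(M|do(Z)) in this graph.

P(M|do(Z)): not identifiable (no BD/FD set).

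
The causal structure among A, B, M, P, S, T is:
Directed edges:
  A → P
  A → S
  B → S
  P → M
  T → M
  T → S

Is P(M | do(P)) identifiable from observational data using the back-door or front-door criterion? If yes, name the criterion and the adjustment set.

desc(P)\{P}={M}; candidates ⊆ {A,B,S,T}.
∅: P⊥M given ∅ in G with P→· removed — back-door holds.
P(M|do(P)) = P(M|P) — no adjustment needed.

P(M|do(P)): backdoor, adjust for ∅.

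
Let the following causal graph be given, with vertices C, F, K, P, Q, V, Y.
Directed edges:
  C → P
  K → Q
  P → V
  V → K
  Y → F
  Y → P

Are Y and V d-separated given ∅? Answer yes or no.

No — Y and V are d-connected given ∅.

Bayes-Ball from Y | ∅ reaches {F,K,P,Q,V}.
V ∈ reach(Y|∅) ⇒ Y ⊥̸ V | ∅.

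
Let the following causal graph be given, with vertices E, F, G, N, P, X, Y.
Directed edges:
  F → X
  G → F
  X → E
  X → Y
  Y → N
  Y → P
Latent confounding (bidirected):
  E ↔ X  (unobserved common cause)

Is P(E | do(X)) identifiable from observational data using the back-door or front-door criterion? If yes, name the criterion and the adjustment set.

desc(X)\{X}={E,N,P,Y}; candidates ⊆ {F,G}.
X↔E: latent back-door arc(s) into X.
size 0: {}; under {} X still reaches {E,F,G} ∋ E.
size 1: {F}, {G}; under {F} X still reaches {E} ∋ E.
size 2: {F,G}; under {F,G} X still reaches {E} ∋ E.
X↔E cannot be blocked by any observed set — no back-door set.
No mediator lies on a directed X→…→E path.
Neither criterion identifies P(E|do(X)) in this graph.

P(E|do(X)): not identifiable (no BD/FD set).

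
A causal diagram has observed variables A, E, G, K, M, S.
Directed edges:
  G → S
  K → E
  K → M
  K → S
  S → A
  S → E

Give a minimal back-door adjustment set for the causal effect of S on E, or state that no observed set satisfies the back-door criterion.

S→E: minimal back-door set {K}.

desc(S)\{S}={A,E}; candidates ⊆ {G,K,M}.
size 0: {}; under {} S still reaches {E,G,K,M} ∋ E.
{K}: S⊥E given {K} in G with S→· removed — back-door holds.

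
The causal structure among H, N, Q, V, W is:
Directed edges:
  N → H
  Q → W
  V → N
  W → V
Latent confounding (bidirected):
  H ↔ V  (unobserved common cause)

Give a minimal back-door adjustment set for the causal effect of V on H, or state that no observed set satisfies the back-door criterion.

V→H: no observed back-door set.

desc(V)\{V}={H,N}; candidates ⊆ {Q,W}.
V↔H: latent back-door arc(s) into V.
size 0: {}; under {} V still reaches {H,Q,W} ∋ H.
size 1: {Q}, {W}; under {Q} V still reaches {H,W} ∋ H.
size 2: {Q,W}; under {Q,W} V still reaches {H} ∋ H.
V↔H cannot be blocked by any observed set — no back-door set.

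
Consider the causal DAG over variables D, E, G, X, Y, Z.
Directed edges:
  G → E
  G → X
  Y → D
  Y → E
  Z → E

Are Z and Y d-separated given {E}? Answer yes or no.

No — Z and Y are d-connected given {E}.

Bayes-Ball from Z | {E} reaches {D,G,X,Y}.
Y ∈ reach(Z|{E}) ⇒ Z ⊥̸ Y | {E}.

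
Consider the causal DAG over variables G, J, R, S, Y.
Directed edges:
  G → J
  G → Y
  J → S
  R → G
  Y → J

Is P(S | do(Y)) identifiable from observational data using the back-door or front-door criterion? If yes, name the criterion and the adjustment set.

desc(Y)\{Y}={J,S}; candidates ⊆ {G,R}.
size 0: {}; under {} Y still reaches {G,J,R,S} ∋ S.
{G}: Y⊥S given {G} in G with Y→· removed — back-door holds.
P(S|do(Y)) = Σ_{G} P(S|Y,G)·P(G).

P(S|do(Y)): backdoor, adjust for {G}.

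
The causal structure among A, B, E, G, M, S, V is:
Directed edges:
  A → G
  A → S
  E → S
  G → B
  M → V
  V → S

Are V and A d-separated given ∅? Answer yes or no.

Bayes-Ball from V | ∅ reaches {M,S}.
A ∉ reach(V|∅) ⇒ V ⊥ A | ∅.

Yes — V ⊥ A | ∅.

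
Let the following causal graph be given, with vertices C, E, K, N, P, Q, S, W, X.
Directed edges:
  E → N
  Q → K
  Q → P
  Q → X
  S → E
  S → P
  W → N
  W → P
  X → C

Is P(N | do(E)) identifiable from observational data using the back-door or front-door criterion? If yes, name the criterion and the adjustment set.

P(N|do(E)): backdoor, adjust for ∅.

desc(E)\{E}={N}; candidates ⊆ {C,K,P,Q,S,W,X}.
∅: E⊥N given ∅ in G with E→· removed — back-door holds.
P(N|do(E)) = P(N|E) — no adjustment needed.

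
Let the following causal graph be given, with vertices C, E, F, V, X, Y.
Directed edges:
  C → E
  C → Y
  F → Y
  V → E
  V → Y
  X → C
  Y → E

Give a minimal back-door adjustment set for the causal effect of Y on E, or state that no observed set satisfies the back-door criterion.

desc(Y)\{Y}={E}; candidates ⊆ {C,F,V,X}.
size 0: {}; under {} Y still reaches {C,E,F,V,X} ∋ E.
size 1: {C}, {F}, {V} …(+1); under {C} Y still reaches {E,F,V} ∋ E.
{C,V}: Y⊥E given {C,V} in G with Y→· removed — back-door holds.

Y→E: minimal back-door set {C, V}.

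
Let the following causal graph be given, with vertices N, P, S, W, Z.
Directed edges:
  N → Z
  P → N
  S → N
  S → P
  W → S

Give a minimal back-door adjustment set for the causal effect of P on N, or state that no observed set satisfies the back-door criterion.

P→N: minimal back-door set {S}.

desc(P)\{P}={N,Z}; candidates ⊆ {S,W}.
size 0: {}; under {} P still reaches {N,S,W,Z} ∋ N.
{S}: P⊥N given {S} in G with P→· removed — back-door holds.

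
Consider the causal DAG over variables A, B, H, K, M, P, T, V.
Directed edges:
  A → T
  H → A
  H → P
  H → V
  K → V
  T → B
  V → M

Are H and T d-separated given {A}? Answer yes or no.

Bayes-Ball from H | {A} reaches {M,P,V}.
T ∉ reach(H|{A}) ⇒ H ⊥ T | {A}.

Yes — H ⊥ T | {A}.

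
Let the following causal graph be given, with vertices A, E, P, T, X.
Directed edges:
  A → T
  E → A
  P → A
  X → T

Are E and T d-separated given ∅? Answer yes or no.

No — E and T are d-connected given ∅.

Bayes-Ball from E | ∅ reaches {A,T}.
T ∈ reach(E|∅) ⇒ E ⊥̸ T | ∅.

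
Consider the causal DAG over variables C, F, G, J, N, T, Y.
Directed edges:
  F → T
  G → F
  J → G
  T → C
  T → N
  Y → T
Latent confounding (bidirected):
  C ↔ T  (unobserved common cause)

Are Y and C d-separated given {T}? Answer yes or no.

No — Y and C are d-connected given {T}.

Bayes-Ball from Y | {T} reaches {C,F,G,J}.
C ∈ reach(Y|{T}) ⇒ Y ⊥̸ C | {T}.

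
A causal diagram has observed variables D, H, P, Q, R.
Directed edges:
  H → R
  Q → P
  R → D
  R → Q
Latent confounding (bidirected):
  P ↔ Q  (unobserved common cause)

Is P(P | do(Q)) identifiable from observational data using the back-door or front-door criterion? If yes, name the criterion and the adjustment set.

P(P|do(Q)): not identifiable (no BD/FD set).

desc(Q)\{Q}={P}; candidates ⊆ {D,H,R}.
Q↔P: latent back-door arc(s) into Q.
size 0: {}; under {} Q still reaches {D,H,P,R} ∋ P.
size 1: {D}, {H}, {R}; under {D} Q still reaches {H,P,R} ∋ P.
size 2: {D,H}, {D,R}, {H,R}; under {D,H} Q still reaches {P,R} ∋ P.
Q↔P cannot be blocked by any observed set — no back-door set.
No mediator lies on a directed Q→…→P path.
Neither criterion identifies P(P|do(Q)) in this graph.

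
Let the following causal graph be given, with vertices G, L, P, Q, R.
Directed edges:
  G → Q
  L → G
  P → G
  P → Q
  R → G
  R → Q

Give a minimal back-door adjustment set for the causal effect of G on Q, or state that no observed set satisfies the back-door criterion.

desc(G)\{G}={Q}; candidates ⊆ {L,P,R}.
size 0: {}; under {} G still reaches {L,P,Q,R} ∋ Q.
size 1: {L}, {P}, {R}; under {L} G still reaches {P,Q,R} ∋ Q.
{P,R}: G⊥Q given {P,R} in G with G→· removed — back-door holds.

G→Q: minimal back-door set {P, R}.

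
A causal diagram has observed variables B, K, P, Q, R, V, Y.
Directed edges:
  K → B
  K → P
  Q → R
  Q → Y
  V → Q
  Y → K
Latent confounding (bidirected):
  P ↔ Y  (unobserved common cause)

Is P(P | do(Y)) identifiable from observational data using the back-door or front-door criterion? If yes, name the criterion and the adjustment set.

desc(Y)\{Y}={B,K,P}; candidates ⊆ {Q,R,V}.
Y↔P: latent back-door arc(s) into Y.
size 0: {}; under {} Y still reaches {P,Q,R,V} ∋ P.
size 1: {Q}, {R}, {V}; under {Q} Y still reaches {P} ∋ P.
size 2: {Q,R}, {Q,V}, {R,V}; under {Q,R} Y still reaches {P} ∋ P.
Y↔P cannot be blocked by any observed set — no back-door set.
{K}: (i) intercepts every directed Y→P path; (ii) no back-door Y→{K}; (iii) {Y} blocks every back-door {K}→P. Front-door holds.
P(P|do(Y)) = Σ_{K} P(K|Y) Σ_{Y'} P(P|K,Y')P(Y').

P(P|do(Y)): frontdoor, adjust for {K}.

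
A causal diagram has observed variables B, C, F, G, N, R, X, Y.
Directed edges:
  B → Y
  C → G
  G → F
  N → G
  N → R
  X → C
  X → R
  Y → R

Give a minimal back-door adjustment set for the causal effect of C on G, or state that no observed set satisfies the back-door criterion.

C→G: minimal back-door set ∅.

desc(C)\{C}={F,G}; candidates ⊆ {B,N,R,X,Y}.
∅: C⊥G given ∅ in G with C→· removed — back-door holds.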